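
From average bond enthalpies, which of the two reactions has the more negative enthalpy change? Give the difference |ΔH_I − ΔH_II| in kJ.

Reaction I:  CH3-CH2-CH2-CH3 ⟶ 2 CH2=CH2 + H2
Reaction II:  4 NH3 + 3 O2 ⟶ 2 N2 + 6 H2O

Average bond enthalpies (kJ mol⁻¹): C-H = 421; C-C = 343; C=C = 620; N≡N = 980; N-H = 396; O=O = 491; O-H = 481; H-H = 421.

Reaction I:
  Bonds broken (reactants):
    C-C: 3 × 343 = 1029
    C-H: 10 × 421 = 4210
    Σ(broken) = 5239 kJ
  Bonds formed (products):
    C-H: 8 × 421 = 3368
    C=C: 2 × 620 = 1240
    H-H: 1 × 421 = 421
    Σ(formed) = 5029 kJ
  ΔH_I = 5239 − 5029 = +210 kJ
Reaction II:
  Bonds broken (reactants):
    N-H: 12 × 396 = 4752
    O=O: 3 × 491 = 1473
    Σ(broken) = 6225 kJ
  Bonds formed (products):
    N≡N: 2 × 980 = 1960
    O-H: 12 × 481 = 5772
    Σ(formed) = 7732 kJ
  ΔH_II = 6225 − 7732 = −1507 kJ
ΔH_I − ΔH_II = +1717 kJ, so reaction II has the more negative ΔH; |ΔH_I − ΔH_II| = 1717 kJ.

Reaction II, by 1717 kJ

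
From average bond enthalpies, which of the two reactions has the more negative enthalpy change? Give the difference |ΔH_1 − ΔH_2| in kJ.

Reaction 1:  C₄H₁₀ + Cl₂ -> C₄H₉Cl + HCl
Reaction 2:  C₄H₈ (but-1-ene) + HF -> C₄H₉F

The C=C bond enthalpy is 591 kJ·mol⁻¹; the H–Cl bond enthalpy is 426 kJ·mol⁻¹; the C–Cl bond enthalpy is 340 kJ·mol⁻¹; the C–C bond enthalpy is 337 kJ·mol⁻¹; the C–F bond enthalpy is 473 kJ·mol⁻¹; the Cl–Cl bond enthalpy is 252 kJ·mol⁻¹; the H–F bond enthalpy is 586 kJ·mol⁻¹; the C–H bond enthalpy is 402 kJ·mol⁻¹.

Reaction 1:
  Bonds broken (reactants):
    C–C: 3 × 337 = 1011
    C–H: 10 × 402 = 4020
    Cl–Cl: 1 × 252 = 252
    Σ(broken) = 5283 kJ
  Bonds formed (products):
    C–C: 3 × 337 = 1011
    C–Cl: 1 × 340 = 340
    C–H: 9 × 402 = 3618
    H–Cl: 1 × 426 = 426
    Σ(formed) = 5395 kJ
  ΔH_1 = 5283 − 5395 = −112 kJ
Reaction 2:
  Bonds broken (reactants):
    C–C: 2 × 337 = 674
    C–H: 8 × 402 = 3216
    C=C: 1 × 591 = 591
    H–F: 1 × 586 = 586
    Σ(broken) = 5067 kJ
  Bonds formed (products):
    C–C: 3 × 337 = 1011
    C–F: 1 × 473 = 473
    C–H: 9 × 402 = 3618
    Σ(formed) = 5102 kJ
  ΔH_2 = 5067 − 5102 = −35 kJ
ΔH_1 − ΔH_2 = −77 kJ, so reaction 1 has the more negative ΔH; |ΔH_1 − ΔH_2| = 77 kJ.

Reaction 1, by 77 kJ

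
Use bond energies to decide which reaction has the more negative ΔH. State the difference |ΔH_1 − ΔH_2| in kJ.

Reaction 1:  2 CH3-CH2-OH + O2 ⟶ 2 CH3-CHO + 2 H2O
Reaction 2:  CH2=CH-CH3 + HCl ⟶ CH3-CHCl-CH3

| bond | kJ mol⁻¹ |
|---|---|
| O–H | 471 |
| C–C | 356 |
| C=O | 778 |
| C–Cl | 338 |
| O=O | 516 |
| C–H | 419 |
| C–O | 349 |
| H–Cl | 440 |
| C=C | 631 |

Reaction 1:
  Bonds broken (reactants):
    C–C: 2 × 356 = 712
    C–H: 10 × 419 = 4190
    C–O: 2 × 349 = 698
    O–H: 2 × 471 = 942
    O=O: 1 × 516 = 516
    Σ(broken) = 7058 kJ
  Bonds formed (products):
    C–C: 2 × 356 = 712
    C–H: 8 × 419 = 3352
    C=O: 2 × 778 = 1556
    O–H: 4 × 471 = 1884
    Σ(formed) = 7504 kJ
  ΔH_1 = 7058 − 7504 = −446 kJ
Reaction 2:
  Bonds broken (reactants):
    C–C: 1 × 356 = 356
    C–H: 6 × 419 = 2514
    C=C: 1 × 631 = 631
    H–Cl: 1 × 440 = 440
    Σ(broken) = 3941 kJ
  Bonds formed (products):
    C–C: 2 × 356 = 712
    C–Cl: 1 × 338 = 338
    C–H: 7 × 419 = 2933
    Σ(formed) = 3983 kJ
  ΔH_2 = 3941 − 3983 = −42 kJ
ΔH_1 − ΔH_2 = −404 kJ, so reaction 1 has the more negative ΔH; |ΔH_1 − ΔH_2| = 404 kJ.

Reaction 1, by 404 kJ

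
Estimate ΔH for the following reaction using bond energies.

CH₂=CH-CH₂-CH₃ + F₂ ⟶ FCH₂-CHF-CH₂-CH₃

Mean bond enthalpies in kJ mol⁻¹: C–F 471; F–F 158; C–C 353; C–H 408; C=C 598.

Bonds broken (reactants):
  C–C: 2 × 353 = 706
  C–H: 8 × 408 = 3264
  C=C: 1 × 598 = 598
  F–F: 1 × 158 = 158
  Σ(broken) = 4726 kJ
Bonds formed (products):
  C–C: 3 × 353 = 1059
  C–F: 2 × 471 = 942
  C–H: 8 × 408 = 3264
  Σ(formed) = 5265 kJ
ΔH = Σ(broken) − Σ(formed) = 4726 − 5265 = −539 kJ

ΔH ≈ −539 kJ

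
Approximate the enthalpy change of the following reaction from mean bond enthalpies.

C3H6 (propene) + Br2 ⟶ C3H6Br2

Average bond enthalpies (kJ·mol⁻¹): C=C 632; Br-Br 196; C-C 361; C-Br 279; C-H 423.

ΔH ≈ −91 kJ

Bonds broken (reactants):
  Br-Br: 1 × 196 = 196
  C-C: 1 × 361 = 361
  C-H: 6 × 423 = 2538
  C=C: 1 × 632 = 632
  Σ(broken) = 3727 kJ
Bonds formed (products):
  C-Br: 2 × 279 = 558
  C-C: 2 × 361 = 722
  C-H: 6 × 423 = 2538
  Σ(formed) = 3818 kJ
ΔH = Σ(broken) − Σ(formed) = 3727 − 3818 = −91 kJ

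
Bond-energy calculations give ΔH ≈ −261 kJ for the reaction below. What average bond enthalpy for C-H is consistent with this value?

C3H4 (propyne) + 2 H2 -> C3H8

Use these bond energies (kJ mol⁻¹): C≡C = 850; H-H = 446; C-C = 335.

Let D be the C-H bond energy.
Σ(broken) = 1×850 + 1×335 + 4×D + 2×446 = 2077 + 4D
Σ(formed) = 2×335 + 8×D = 670 + 8D
ΔH = Σ(broken) − Σ(formed) = (2077 + 4D) − (670 + 8D) = +1407 − 4D
Setting this equal to −261 kJ gives 4D = 1668, so D = 417 kJ/mol.

D(C-H) ≈ 417 kJ/mol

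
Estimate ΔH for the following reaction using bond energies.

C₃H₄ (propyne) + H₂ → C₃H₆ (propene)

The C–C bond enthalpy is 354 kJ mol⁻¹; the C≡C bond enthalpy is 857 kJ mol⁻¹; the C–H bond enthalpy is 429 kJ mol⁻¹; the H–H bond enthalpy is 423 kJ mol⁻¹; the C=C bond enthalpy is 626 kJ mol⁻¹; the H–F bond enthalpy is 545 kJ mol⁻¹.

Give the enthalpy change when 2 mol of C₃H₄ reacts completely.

ΔH = −408 kJ

Bonds broken (reactants):
  C≡C: 1 × 857 = 857
  C–C: 1 × 354 = 354
  C–H: 4 × 429 = 1716
  H–H: 1 × 423 = 423
  Σ(broken) = 3350 kJ
Bonds formed (products):
  C–C: 1 × 354 = 354
  C–H: 6 × 429 = 2574
  C=C: 1 × 626 = 626
  Σ(formed) = 3554 kJ
ΔH = Σ(broken) − Σ(formed) = 3350 − 3554 = −204 kJ
For 2× the reaction as written: 2 × (−204) = −408 kJ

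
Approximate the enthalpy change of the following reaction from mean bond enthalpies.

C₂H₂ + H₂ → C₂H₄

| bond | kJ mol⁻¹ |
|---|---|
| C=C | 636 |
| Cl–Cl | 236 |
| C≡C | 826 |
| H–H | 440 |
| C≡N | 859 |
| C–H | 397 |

ΔH ≈ −164 kJ

Bonds broken (reactants):
  C≡C: 1 × 826 = 826
  C–H: 2 × 397 = 794
  H–H: 1 × 440 = 440
  Σ(broken) = 2060 kJ
Bonds formed (products):
  C–H: 4 × 397 = 1588
  C=C: 1 × 636 = 636
  Σ(formed) = 2224 kJ
ΔH = Σ(broken) − Σ(formed) = 2060 − 2224 = −164 kJ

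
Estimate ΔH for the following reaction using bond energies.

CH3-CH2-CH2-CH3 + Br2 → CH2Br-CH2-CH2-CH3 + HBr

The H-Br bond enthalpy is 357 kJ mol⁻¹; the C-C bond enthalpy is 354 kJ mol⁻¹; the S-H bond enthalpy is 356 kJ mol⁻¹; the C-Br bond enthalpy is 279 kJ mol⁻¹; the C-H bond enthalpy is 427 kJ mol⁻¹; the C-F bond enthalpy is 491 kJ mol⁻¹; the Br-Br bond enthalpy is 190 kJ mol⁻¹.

ΔH ≈ −19 kJ

Bonds broken (reactants):
  Br-Br: 1 × 190 = 190
  C-C: 3 × 354 = 1062
  C-H: 10 × 427 = 4270
  Σ(broken) = 5522 kJ
Bonds formed (products):
  C-Br: 1 × 279 = 279
  C-C: 3 × 354 = 1062
  C-H: 9 × 427 = 3843
  H-Br: 1 × 357 = 357
  Σ(formed) = 5541 kJ
ΔH = Σ(broken) − Σ(formed) = 5522 − 5541 = −19 kJ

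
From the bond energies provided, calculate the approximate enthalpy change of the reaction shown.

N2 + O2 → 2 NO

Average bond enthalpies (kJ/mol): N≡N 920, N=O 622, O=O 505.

ΔH ≈ +181 kJ

Bonds broken (reactants):
  N≡N: 1 × 920 = 920
  O=O: 1 × 505 = 505
  Σ(broken) = 1425 kJ
Bonds formed (products):
  N=O: 2 × 622 = 1244
  Σ(formed) = 1244 kJ
ΔH = Σ(broken) − Σ(formed) = 1425 − 1244 = +181 kJ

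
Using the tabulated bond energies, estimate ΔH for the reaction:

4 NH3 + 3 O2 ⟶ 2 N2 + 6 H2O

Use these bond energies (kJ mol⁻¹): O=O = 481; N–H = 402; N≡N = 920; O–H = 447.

ΔH ≈ −937 kJ

Bonds broken (reactants):
  N–H: 12 × 402 = 4824
  O=O: 3 × 481 = 1443
  Σ(broken) = 6267 kJ
Bonds formed (products):
  N≡N: 2 × 920 = 1840
  O–H: 12 × 447 = 5364
  Σ(formed) = 7204 kJ
ΔH = Σ(broken) − Σ(formed) = 6267 − 7204 = −937 kJ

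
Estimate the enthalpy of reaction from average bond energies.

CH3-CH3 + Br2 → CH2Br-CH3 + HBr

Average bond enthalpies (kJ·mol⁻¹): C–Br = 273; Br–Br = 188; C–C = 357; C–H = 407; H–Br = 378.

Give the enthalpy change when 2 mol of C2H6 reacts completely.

Bonds broken (reactants):
  Br–Br: 1 × 188 = 188
  C–C: 1 × 357 = 357
  C–H: 6 × 407 = 2442
  Σ(broken) = 2987 kJ
Bonds formed (products):
  C–Br: 1 × 273 = 273
  C–C: 1 × 357 = 357
  C–H: 5 × 407 = 2035
  H–Br: 1 × 378 = 378
  Σ(formed) = 3043 kJ
ΔH = Σ(broken) − Σ(formed) = 2987 − 3043 = −56 kJ
For 2× the reaction as written: 2 × (−56) = −112 kJ

ΔH = −112 kJ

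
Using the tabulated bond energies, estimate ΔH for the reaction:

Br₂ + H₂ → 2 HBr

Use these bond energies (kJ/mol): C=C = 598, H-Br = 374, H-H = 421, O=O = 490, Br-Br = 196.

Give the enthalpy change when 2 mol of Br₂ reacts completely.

Bonds broken (reactants):
  Br-Br: 1 × 196 = 196
  H-H: 1 × 421 = 421
  Σ(broken) = 617 kJ
Bonds formed (products):
  H-Br: 2 × 374 = 748
  Σ(formed) = 748 kJ
ΔH = Σ(broken) − Σ(formed) = 617 − 748 = −131 kJ
For 2× the reaction as written: 2 × (−131) = −262 kJ

ΔH = −262 kJ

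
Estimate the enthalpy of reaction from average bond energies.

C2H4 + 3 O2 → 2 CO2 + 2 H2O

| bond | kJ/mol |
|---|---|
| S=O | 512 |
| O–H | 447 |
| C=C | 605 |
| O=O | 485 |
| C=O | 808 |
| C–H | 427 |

Bonds broken (reactants):
  C–H: 4 × 427 = 1708
  C=C: 1 × 605 = 605
  O=O: 3 × 485 = 1455
  Σ(broken) = 3768 kJ
Bonds formed (products):
  C=O: 4 × 808 = 3232
  O–H: 4 × 447 = 1788
  Σ(formed) = 5020 kJ
ΔH = Σ(broken) − Σ(formed) = 3768 − 5020 = −1252 kJ

ΔH ≈ −1252 kJ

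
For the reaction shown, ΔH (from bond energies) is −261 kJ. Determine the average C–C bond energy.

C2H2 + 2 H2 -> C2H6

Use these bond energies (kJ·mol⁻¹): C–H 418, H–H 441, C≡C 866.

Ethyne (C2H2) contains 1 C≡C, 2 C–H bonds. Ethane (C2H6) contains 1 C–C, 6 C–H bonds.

Let D be the C–C bond energy.
Σ(broken) = 1×866 + 2×418 + 2×441 = 2584
Σ(formed) = 1×D + 6×418 = 2508 + D
ΔH = Σ(broken) − Σ(formed) = (2584) − (2508 + D) = +76 − D
Setting this equal to −261 kJ gives D = 337 kJ/mol.

D(C–C) ≈ 337 kJ/mol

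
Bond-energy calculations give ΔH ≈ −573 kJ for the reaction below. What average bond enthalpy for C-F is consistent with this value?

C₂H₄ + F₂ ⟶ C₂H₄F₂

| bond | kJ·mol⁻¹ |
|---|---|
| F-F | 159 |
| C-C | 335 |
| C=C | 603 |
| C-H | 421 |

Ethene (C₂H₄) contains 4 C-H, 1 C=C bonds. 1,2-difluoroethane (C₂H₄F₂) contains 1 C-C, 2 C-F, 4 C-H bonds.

D(C-F) ≈ 500 kJ/mol

Let D be the C-F bond energy.
Σ(broken) = 4×421 + 1×603 + 1×159 = 2446
Σ(formed) = 1×335 + 2×D + 4×421 = 2019 + 2D
ΔH = Σ(broken) − Σ(formed) = (2446) − (2019 + 2D) = +427 − 2D
Setting this equal to −573 kJ gives 2D = 1000, so D = 500 kJ/mol.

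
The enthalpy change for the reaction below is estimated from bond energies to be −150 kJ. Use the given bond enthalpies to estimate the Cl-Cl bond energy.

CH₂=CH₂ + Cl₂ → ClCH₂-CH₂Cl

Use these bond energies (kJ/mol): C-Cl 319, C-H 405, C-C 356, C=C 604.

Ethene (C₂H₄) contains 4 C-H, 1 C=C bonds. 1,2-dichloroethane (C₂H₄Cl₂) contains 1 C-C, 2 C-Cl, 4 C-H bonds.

D(Cl-Cl) ≈ 240 kJ/mol

Let D be the Cl-Cl bond energy.
Σ(broken) = 4×405 + 1×604 + 1×D = 2224 + D
Σ(formed) = 1×356 + 2×319 + 4×405 = 2614
ΔH = Σ(broken) − Σ(formed) = (2224 + D) − (2614) = −390 + D
Setting this equal to −150 kJ gives D = 240 kJ/mol.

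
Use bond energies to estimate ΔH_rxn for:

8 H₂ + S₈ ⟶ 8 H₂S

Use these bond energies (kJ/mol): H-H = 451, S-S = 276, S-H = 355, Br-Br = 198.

Bonds broken (reactants):
  H-H: 8 × 451 = 3608
  S-S: 8 × 276 = 2208
  Σ(broken) = 5816 kJ
Bonds formed (products):
  S-H: 16 × 355 = 5680
  Σ(formed) = 5680 kJ
ΔH = Σ(broken) − Σ(formed) = 5816 − 5680 = +136 kJ

ΔH ≈ +136 kJ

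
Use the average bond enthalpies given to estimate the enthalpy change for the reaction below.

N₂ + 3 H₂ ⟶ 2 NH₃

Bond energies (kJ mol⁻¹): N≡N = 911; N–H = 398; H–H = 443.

ΔH ≈ −148 kJ

Bonds broken (reactants):
  H–H: 3 × 443 = 1329
  N≡N: 1 × 911 = 911
  Σ(broken) = 2240 kJ
Bonds formed (products):
  N–H: 6 × 398 = 2388
  Σ(formed) = 2388 kJ
ΔH = Σ(broken) − Σ(formed) = 2240 − 2388 = −148 kJ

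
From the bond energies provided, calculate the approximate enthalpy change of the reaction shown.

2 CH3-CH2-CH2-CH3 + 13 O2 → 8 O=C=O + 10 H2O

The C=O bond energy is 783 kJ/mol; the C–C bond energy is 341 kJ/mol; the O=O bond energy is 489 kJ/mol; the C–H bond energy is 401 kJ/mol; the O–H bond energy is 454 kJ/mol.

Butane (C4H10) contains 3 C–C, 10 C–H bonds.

ΔH ≈ −5185 kJ

Bonds broken (reactants):
  C–C: 6 × 341 = 2046
  C–H: 20 × 401 = 8020
  O=O: 13 × 489 = 6357
  Σ(broken) = 16423 kJ
Bonds formed (products):
  C=O: 16 × 783 = 12528
  O–H: 20 × 454 = 9080
  Σ(formed) = 21608 kJ
ΔH = Σ(broken) − Σ(formed) = 16423 − 21608 = −5185 kJ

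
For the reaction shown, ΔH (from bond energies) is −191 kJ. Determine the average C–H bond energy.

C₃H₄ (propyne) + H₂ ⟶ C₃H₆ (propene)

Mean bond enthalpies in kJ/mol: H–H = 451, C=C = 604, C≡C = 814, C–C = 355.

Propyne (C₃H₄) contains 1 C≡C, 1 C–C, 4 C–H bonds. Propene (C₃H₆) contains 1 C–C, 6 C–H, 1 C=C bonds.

Let D be the C–H bond energy.
Σ(broken) = 1×814 + 1×355 + 4×D + 1×451 = 1620 + 4D
Σ(formed) = 1×355 + 6×D + 1×604 = 959 + 6D
ΔH = Σ(broken) − Σ(formed) = (1620 + 4D) − (959 + 6D) = +661 − 2D
Setting this equal to −191 kJ gives 2D = 852, so D = 426 kJ/mol.

D(C–H) ≈ 426 kJ/mol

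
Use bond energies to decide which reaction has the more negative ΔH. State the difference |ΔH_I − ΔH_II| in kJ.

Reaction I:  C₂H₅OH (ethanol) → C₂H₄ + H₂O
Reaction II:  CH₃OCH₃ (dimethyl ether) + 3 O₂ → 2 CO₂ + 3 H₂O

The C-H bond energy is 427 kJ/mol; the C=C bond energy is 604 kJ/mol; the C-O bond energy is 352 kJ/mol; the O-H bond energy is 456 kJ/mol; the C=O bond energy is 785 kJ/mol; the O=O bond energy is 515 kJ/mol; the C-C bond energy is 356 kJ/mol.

Reaction I:
  Bonds broken (reactants):
    C-C: 1 × 356 = 356
    C-H: 5 × 427 = 2135
    C-O: 1 × 352 = 352
    O-H: 1 × 456 = 456
    Σ(broken) = 3299 kJ
  Bonds formed (products):
    C-H: 4 × 427 = 1708
    C=C: 1 × 604 = 604
    O-H: 2 × 456 = 912
    Σ(formed) = 3224 kJ
  ΔH_I = 3299 − 3224 = +75 kJ
Reaction II:
  Bonds broken (reactants):
    C-H: 6 × 427 = 2562
    C-O: 2 × 352 = 704
    O=O: 3 × 515 = 1545
    Σ(broken) = 4811 kJ
  Bonds formed (products):
    C=O: 4 × 785 = 3140
    O-H: 6 × 456 = 2736
    Σ(formed) = 5876 kJ
  ΔH_II = 4811 − 5876 = −1065 kJ
ΔH_I − ΔH_II = +1140 kJ, so reaction II has the more negative ΔH; |ΔH_I − ΔH_II| = 1140 kJ.

Reaction II, by 1140 kJ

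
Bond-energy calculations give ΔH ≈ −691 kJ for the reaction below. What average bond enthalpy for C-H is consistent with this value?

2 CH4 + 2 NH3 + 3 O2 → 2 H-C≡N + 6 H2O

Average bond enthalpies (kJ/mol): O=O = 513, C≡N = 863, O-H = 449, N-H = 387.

D(C-H) ≈ 427 kJ/mol

Let D be the C-H bond energy.
Σ(broken) = 8×D + 6×387 + 3×513 = 3861 + 8D
Σ(formed) = 2×863 + 2×D + 12×449 = 7114 + 2D
ΔH = Σ(broken) − Σ(formed) = (3861 + 8D) − (7114 + 2D) = −3253 + 6D
Setting this equal to −691 kJ gives 6D = 2562, so D = 427 kJ/mol.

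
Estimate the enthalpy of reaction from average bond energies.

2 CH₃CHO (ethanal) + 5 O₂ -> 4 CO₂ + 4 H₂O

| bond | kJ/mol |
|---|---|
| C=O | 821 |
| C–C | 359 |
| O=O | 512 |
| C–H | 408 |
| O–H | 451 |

Bonds broken (reactants):
  C–C: 2 × 359 = 718
  C–H: 8 × 408 = 3264
  C=O: 2 × 821 = 1642
  O=O: 5 × 512 = 2560
  Σ(broken) = 8184 kJ
Bonds formed (products):
  C=O: 8 × 821 = 6568
  O–H: 8 × 451 = 3608
  Σ(formed) = 10176 kJ
ΔH = Σ(broken) − Σ(formed) = 8184 − 10176 = −1992 kJ

ΔH ≈ −1992 kJ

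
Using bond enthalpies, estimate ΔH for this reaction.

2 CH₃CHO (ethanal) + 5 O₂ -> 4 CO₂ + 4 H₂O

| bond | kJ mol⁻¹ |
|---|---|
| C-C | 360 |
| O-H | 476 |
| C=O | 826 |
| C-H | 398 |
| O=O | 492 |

ΔH ≈ −2400 kJ

Bonds broken (reactants):
  C-C: 2 × 360 = 720
  C-H: 8 × 398 = 3184
  C=O: 2 × 826 = 1652
  O=O: 5 × 492 = 2460
  Σ(broken) = 8016 kJ
Bonds formed (products):
  C=O: 8 × 826 = 6608
  O-H: 8 × 476 = 3808
  Σ(formed) = 10416 kJ
ΔH = Σ(broken) − Σ(formed) = 8016 − 10416 = −2400 kJ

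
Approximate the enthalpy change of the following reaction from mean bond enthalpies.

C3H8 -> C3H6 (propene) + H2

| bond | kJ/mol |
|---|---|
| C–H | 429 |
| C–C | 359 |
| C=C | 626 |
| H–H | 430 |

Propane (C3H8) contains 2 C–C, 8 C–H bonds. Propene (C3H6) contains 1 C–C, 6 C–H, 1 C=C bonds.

ΔH ≈ +161 kJ

Bonds broken (reactants):
  C–C: 2 × 359 = 718
  C–H: 8 × 429 = 3432
  Σ(broken) = 4150 kJ
Bonds formed (products):
  C–C: 1 × 359 = 359
  C–H: 6 × 429 = 2574
  C=C: 1 × 626 = 626
  H–H: 1 × 430 = 430
  Σ(formed) = 3989 kJ
ΔH = Σ(broken) − Σ(formed) = 4150 − 3989 = +161 kJ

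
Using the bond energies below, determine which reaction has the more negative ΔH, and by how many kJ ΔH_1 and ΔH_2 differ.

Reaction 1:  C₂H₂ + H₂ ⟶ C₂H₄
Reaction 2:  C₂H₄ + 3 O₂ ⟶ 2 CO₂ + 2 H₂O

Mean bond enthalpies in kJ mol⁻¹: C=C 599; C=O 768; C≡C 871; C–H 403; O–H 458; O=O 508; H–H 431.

Reaction 2, by 1066 kJ

Reaction 1:
  Bonds broken (reactants):
    C≡C: 1 × 871 = 871
    C–H: 2 × 403 = 806
    H–H: 1 × 431 = 431
    Σ(broken) = 2108 kJ
  Bonds formed (products):
    C–H: 4 × 403 = 1612
    C=C: 1 × 599 = 599
    Σ(formed) = 2211 kJ
  ΔH_1 = 2108 − 2211 = −103 kJ
Reaction 2:
  Bonds broken (reactants):
    C–H: 4 × 403 = 1612
    C=C: 1 × 599 = 599
    O=O: 3 × 508 = 1524
    Σ(broken) = 3735 kJ
  Bonds formed (products):
    C=O: 4 × 768 = 3072
    O–H: 4 × 458 = 1832
    Σ(formed) = 4904 kJ
  ΔH_2 = 3735 − 4904 = −1169 kJ
ΔH_1 − ΔH_2 = +1066 kJ, so reaction 2 has the more negative ΔH; |ΔH_1 − ΔH_2| = 1066 kJ.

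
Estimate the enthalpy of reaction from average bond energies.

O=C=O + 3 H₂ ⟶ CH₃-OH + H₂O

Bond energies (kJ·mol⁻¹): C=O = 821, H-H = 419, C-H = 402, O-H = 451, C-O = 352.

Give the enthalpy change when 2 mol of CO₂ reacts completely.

ΔH = −24 kJ

Bonds broken (reactants):
  C=O: 2 × 821 = 1642
  H-H: 3 × 419 = 1257
  Σ(broken) = 2899 kJ
Bonds formed (products):
  C-H: 3 × 402 = 1206
  C-O: 1 × 352 = 352
  O-H: 3 × 451 = 1353
  Σ(formed) = 2911 kJ
ΔH = Σ(broken) − Σ(formed) = 2899 − 2911 = −12 kJ
For 2× the reaction as written: 2 × (−12) = −24 kJ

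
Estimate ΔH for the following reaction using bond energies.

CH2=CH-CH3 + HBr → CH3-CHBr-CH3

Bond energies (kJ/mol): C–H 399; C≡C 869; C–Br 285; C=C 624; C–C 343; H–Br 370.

ΔH ≈ −33 kJ

Bonds broken (reactants):
  C–C: 1 × 343 = 343
  C–H: 6 × 399 = 2394
  C=C: 1 × 624 = 624
  H–Br: 1 × 370 = 370
  Σ(broken) = 3731 kJ
Bonds formed (products):
  C–Br: 1 × 285 = 285
  C–C: 2 × 343 = 686
  C–H: 7 × 399 = 2793
  Σ(formed) = 3764 kJ
ΔH = Σ(broken) − Σ(formed) = 3731 − 3764 = −33 kJ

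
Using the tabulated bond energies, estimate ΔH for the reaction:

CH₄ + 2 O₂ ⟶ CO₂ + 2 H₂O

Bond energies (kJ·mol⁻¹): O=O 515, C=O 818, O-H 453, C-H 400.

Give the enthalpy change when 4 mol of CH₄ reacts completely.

Bonds broken (reactants):
  C-H: 4 × 400 = 1600
  O=O: 2 × 515 = 1030
  Σ(broken) = 2630 kJ
Bonds formed (products):
  C=O: 2 × 818 = 1636
  O-H: 4 × 453 = 1812
  Σ(formed) = 3448 kJ
ΔH = Σ(broken) − Σ(formed) = 2630 − 3448 = −818 kJ
For 4× the reaction as written: 4 × (−818) = −3272 kJ

ΔH = −3272 kJ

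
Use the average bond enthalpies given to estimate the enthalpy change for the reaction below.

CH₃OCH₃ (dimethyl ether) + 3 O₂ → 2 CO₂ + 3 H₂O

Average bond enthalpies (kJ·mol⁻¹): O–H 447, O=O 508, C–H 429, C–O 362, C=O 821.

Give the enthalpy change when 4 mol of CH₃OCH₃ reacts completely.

Bonds broken (reactants):
  C–H: 6 × 429 = 2574
  C–O: 2 × 362 = 724
  O=O: 3 × 508 = 1524
  Σ(broken) = 4822 kJ
Bonds formed (products):
  C=O: 4 × 821 = 3284
  O–H: 6 × 447 = 2682
  Σ(formed) = 5966 kJ
ΔH = Σ(broken) − Σ(formed) = 4822 − 5966 = −1144 kJ
For 4× the reaction as written: 4 × (−1144) = −4576 kJ

ΔH = −4576 kJ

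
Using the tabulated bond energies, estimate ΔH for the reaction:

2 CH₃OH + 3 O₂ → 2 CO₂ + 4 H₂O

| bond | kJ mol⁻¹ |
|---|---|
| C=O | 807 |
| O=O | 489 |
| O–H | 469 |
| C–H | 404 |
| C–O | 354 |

Bonds broken (reactants):
  C–H: 6 × 404 = 2424
  C–O: 2 × 354 = 708
  O–H: 2 × 469 = 938
  O=O: 3 × 489 = 1467
  Σ(broken) = 5537 kJ
Bonds formed (products):
  C=O: 4 × 807 = 3228
  O–H: 8 × 469 = 3752
  Σ(formed) = 6980 kJ
ΔH = Σ(broken) − Σ(formed) = 5537 − 6980 = −1443 kJ

ΔH ≈ −1443 kJ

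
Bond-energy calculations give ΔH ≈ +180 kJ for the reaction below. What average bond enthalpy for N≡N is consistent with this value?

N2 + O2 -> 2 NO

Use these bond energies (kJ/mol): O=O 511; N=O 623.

Let D be the N≡N bond energy.
Σ(broken) = 1×D + 1×511 = 511 + D
Σ(formed) = 2×623 = 1246
ΔH = Σ(broken) − Σ(formed) = (511 + D) − (1246) = −735 + D
Setting this equal to +180 kJ gives D = 915 kJ/mol.

D(N≡N) ≈ 915 kJ/mol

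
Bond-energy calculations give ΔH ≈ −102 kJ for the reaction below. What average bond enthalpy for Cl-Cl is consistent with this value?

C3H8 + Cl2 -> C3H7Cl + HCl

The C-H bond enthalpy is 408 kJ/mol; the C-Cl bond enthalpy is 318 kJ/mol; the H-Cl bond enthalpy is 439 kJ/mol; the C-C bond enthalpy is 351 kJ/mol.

D(Cl-Cl) ≈ 247 kJ/mol

Let D be the Cl-Cl bond energy.
Σ(broken) = 2×351 + 8×408 + 1×D = 3966 + D
Σ(formed) = 2×351 + 1×318 + 7×408 + 1×439 = 4315
ΔH = Σ(broken) − Σ(formed) = (3966 + D) − (4315) = −349 + D
Setting this equal to −102 kJ gives D = 247 kJ/mol.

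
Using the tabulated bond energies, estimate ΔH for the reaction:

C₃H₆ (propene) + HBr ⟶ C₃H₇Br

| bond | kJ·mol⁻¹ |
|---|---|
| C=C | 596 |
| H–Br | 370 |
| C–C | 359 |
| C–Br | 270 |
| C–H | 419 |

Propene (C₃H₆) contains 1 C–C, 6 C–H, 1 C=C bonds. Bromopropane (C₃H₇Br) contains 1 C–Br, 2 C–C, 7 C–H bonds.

ΔH ≈ −82 kJ

Bonds broken (reactants):
  C–C: 1 × 359 = 359
  C–H: 6 × 419 = 2514
  C=C: 1 × 596 = 596
  H–Br: 1 × 370 = 370
  Σ(broken) = 3839 kJ
Bonds formed (products):
  C–Br: 1 × 270 = 270
  C–C: 2 × 359 = 718
  C–H: 7 × 419 = 2933
  Σ(formed) = 3921 kJ
ΔH = Σ(broken) − Σ(formed) = 3839 − 3921 = −82 kJ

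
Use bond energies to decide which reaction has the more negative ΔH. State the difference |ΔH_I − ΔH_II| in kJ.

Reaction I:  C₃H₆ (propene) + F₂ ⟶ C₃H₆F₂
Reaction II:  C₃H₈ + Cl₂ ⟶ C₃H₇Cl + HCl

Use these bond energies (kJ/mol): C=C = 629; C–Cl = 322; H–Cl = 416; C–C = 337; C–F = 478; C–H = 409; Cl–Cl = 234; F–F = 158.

Reaction I:
  Bonds broken (reactants):
    C–C: 1 × 337 = 337
    C–H: 6 × 409 = 2454
    C=C: 1 × 629 = 629
    F–F: 1 × 158 = 158
    Σ(broken) = 3578 kJ
  Bonds formed (products):
    C–C: 2 × 337 = 674
    C–F: 2 × 478 = 956
    C–H: 6 × 409 = 2454
    Σ(formed) = 4084 kJ
  ΔH_I = 3578 − 4084 = −506 kJ
Reaction II:
  Bonds broken (reactants):
    C–C: 2 × 337 = 674
    C–H: 8 × 409 = 3272
    Cl–Cl: 1 × 234 = 234
    Σ(broken) = 4180 kJ
  Bonds formed (products):
    C–C: 2 × 337 = 674
    C–Cl: 1 × 322 = 322
    C–H: 7 × 409 = 2863
    H–Cl: 1 × 416 = 416
    Σ(formed) = 4275 kJ
  ΔH_II = 4180 − 4275 = −95 kJ
ΔH_I − ΔH_II = −411 kJ, so reaction I has the more negative ΔH; |ΔH_I − ΔH_II| = 411 kJ.

Reaction I, by 411 kJ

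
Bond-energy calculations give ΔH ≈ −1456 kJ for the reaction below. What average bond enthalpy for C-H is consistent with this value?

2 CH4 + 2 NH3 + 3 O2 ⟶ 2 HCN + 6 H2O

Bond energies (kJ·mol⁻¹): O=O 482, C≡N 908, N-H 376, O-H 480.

D(C-H) ≈ 403 kJ/mol

Let D be the C-H bond energy.
Σ(broken) = 8×D + 6×376 + 3×482 = 3702 + 8D
Σ(formed) = 2×908 + 2×D + 12×480 = 7576 + 2D
ΔH = Σ(broken) − Σ(formed) = (3702 + 8D) − (7576 + 2D) = −3874 + 6D
Setting this equal to −1456 kJ gives 6D = 2418, so D = 403 kJ/mol.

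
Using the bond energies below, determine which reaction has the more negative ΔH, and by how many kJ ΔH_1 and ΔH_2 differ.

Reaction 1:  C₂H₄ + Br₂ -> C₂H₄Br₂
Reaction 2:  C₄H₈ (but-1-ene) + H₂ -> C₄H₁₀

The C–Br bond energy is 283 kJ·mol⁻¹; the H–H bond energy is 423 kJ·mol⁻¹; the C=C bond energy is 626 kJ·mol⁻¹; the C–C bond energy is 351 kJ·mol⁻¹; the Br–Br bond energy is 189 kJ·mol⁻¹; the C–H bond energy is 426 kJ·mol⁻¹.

Reaction 1:
  Bonds broken (reactants):
    Br–Br: 1 × 189 = 189
    C–H: 4 × 426 = 1704
    C=C: 1 × 626 = 626
    Σ(broken) = 2519 kJ
  Bonds formed (products):
    C–Br: 2 × 283 = 566
    C–C: 1 × 351 = 351
    C–H: 4 × 426 = 1704
    Σ(formed) = 2621 kJ
  ΔH_1 = 2519 − 2621 = −102 kJ
Reaction 2:
  Bonds broken (reactants):
    C–C: 2 × 351 = 702
    C–H: 8 × 426 = 3408
    C=C: 1 × 626 = 626
    H–H: 1 × 423 = 423
    Σ(broken) = 5159 kJ
  Bonds formed (products):
    C–C: 3 × 351 = 1053
    C–H: 10 × 426 = 4260
    Σ(formed) = 5313 kJ
  ΔH_2 = 5159 − 5313 = −154 kJ
ΔH_1 − ΔH_2 = +52 kJ, so reaction 2 has the more negative ΔH; |ΔH_1 − ΔH_2| = 52 kJ.

Reaction 2, by 52 kJ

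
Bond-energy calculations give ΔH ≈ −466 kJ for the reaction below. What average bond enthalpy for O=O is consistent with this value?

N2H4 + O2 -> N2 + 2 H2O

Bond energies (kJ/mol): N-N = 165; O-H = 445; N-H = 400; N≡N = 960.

Let D be the O=O bond energy.
Σ(broken) = 4×400 + 1×165 + 1×D = 1765 + D
Σ(formed) = 1×960 + 4×445 = 2740
ΔH = Σ(broken) − Σ(formed) = (1765 + D) − (2740) = −975 + D
Setting this equal to −466 kJ gives D = 509 kJ/mol.

D(O=O) ≈ 509 kJ/mol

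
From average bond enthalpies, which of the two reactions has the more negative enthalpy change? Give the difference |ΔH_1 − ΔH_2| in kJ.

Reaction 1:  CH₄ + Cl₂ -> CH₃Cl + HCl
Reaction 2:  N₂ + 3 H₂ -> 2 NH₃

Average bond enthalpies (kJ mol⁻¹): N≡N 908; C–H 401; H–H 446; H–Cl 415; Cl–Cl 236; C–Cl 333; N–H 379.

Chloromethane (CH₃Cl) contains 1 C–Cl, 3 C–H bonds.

Reaction 1, by 83 kJ

Reaction 1:
  Bonds broken (reactants):
    C–H: 4 × 401 = 1604
    Cl–Cl: 1 × 236 = 236
    Σ(broken) = 1840 kJ
  Bonds formed (products):
    C–Cl: 1 × 333 = 333
    C–H: 3 × 401 = 1203
    H–Cl: 1 × 415 = 415
    Σ(formed) = 1951 kJ
  ΔH_1 = 1840 − 1951 = −111 kJ
Reaction 2:
  Bonds broken (reactants):
    H–H: 3 × 446 = 1338
    N≡N: 1 × 908 = 908
    Σ(broken) = 2246 kJ
  Bonds formed (products):
    N–H: 6 × 379 = 2274
    Σ(formed) = 2274 kJ
  ΔH_2 = 2246 − 2274 = −28 kJ
ΔH_1 − ΔH_2 = −83 kJ, so reaction 1 has the more negative ΔH; |ΔH_1 − ΔH_2| = 83 kJ.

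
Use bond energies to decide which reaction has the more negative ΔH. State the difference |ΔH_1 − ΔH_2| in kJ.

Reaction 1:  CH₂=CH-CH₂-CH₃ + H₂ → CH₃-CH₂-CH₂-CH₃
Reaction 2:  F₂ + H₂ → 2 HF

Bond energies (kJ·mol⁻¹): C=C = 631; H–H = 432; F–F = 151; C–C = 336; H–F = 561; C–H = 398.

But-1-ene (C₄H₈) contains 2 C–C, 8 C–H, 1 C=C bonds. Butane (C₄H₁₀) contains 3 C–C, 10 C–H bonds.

Reaction 1:
  Bonds broken (reactants):
    C–C: 2 × 336 = 672
    C–H: 8 × 398 = 3184
    C=C: 1 × 631 = 631
    H–H: 1 × 432 = 432
    Σ(broken) = 4919 kJ
  Bonds formed (products):
    C–C: 3 × 336 = 1008
    C–H: 10 × 398 = 3980
    Σ(formed) = 4988 kJ
  ΔH_1 = 4919 − 4988 = −69 kJ
Reaction 2:
  Bonds broken (reactants):
    F–F: 1 × 151 = 151
    H–H: 1 × 432 = 432
    Σ(broken) = 583 kJ
  Bonds formed (products):
    H–F: 2 × 561 = 1122
    Σ(formed) = 1122 kJ
  ΔH_2 = 583 − 1122 = −539 kJ
ΔH_1 − ΔH_2 = +470 kJ, so reaction 2 has the more negative ΔH; |ΔH_1 − ΔH_2| = 470 kJ.

Reaction 2, by 470 kJ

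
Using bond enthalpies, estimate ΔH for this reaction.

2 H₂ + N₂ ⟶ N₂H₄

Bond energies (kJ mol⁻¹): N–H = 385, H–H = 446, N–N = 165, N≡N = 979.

ΔH ≈ +166 kJ

Bonds broken (reactants):
  H–H: 2 × 446 = 892
  N≡N: 1 × 979 = 979
  Σ(broken) = 1871 kJ
Bonds formed (products):
  N–H: 4 × 385 = 1540
  N–N: 1 × 165 = 165
  Σ(formed) = 1705 kJ
ΔH = Σ(broken) − Σ(formed) = 1871 − 1705 = +166 kJ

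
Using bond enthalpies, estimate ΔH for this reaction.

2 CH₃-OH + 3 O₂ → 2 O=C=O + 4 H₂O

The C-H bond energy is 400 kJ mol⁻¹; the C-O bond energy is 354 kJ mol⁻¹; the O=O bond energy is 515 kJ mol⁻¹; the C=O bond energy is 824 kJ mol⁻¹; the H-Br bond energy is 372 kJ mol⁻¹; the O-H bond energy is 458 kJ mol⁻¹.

Bonds broken (reactants):
  C-H: 6 × 400 = 2400
  C-O: 2 × 354 = 708
  O-H: 2 × 458 = 916
  O=O: 3 × 515 = 1545
  Σ(broken) = 5569 kJ
Bonds formed (products):
  C=O: 4 × 824 = 3296
  O-H: 8 × 458 = 3664
  Σ(formed) = 6960 kJ
ΔH = Σ(broken) − Σ(formed) = 5569 − 6960 = −1391 kJ

ΔH ≈ −1391 kJ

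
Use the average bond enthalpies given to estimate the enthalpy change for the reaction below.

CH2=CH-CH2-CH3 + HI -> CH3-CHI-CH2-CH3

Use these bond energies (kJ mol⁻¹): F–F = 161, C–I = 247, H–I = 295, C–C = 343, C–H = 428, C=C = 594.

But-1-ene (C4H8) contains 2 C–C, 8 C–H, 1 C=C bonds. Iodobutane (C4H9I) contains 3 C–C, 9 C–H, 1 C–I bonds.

Bonds broken (reactants):
  C–C: 2 × 343 = 686
  C–H: 8 × 428 = 3424
  C=C: 1 × 594 = 594
  H–I: 1 × 295 = 295
  Σ(broken) = 4999 kJ
Bonds formed (products):
  C–C: 3 × 343 = 1029
  C–H: 9 × 428 = 3852
  C–I: 1 × 247 = 247
  Σ(formed) = 5128 kJ
ΔH = Σ(broken) − Σ(formed) = 4999 − 5128 = −129 kJ

ΔH ≈ −129 kJ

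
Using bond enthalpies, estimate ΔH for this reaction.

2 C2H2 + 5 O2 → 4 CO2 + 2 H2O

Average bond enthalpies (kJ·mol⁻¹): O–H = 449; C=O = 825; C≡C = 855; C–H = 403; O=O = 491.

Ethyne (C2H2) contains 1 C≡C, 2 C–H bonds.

Bonds broken (reactants):
  C≡C: 2 × 855 = 1710
  C–H: 4 × 403 = 1612
  O=O: 5 × 491 = 2455
  Σ(broken) = 5777 kJ
Bonds formed (products):
  C=O: 8 × 825 = 6600
  O–H: 4 × 449 = 1796
  Σ(formed) = 8396 kJ
ΔH = Σ(broken) − Σ(formed) = 5777 − 8396 = −2619 kJ

ΔH ≈ −2619 kJ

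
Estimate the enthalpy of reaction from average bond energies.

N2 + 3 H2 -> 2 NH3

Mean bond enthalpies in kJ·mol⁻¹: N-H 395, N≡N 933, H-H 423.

ΔH ≈ −168 kJ

Bonds broken (reactants):
  H-H: 3 × 423 = 1269
  N≡N: 1 × 933 = 933
  Σ(broken) = 2202 kJ
Bonds formed (products):
  N-H: 6 × 395 = 2370
  Σ(formed) = 2370 kJ
ΔH = Σ(broken) − Σ(formed) = 2202 − 2370 = −168 kJ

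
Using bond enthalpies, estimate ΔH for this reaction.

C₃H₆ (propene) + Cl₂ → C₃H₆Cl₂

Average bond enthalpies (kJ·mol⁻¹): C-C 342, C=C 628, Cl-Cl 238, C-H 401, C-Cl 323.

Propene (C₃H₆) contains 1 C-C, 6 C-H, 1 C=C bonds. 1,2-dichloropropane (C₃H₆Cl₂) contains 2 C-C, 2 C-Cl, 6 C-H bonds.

ΔH ≈ −122 kJ

Bonds broken (reactants):
  C-C: 1 × 342 = 342
  C-H: 6 × 401 = 2406
  C=C: 1 × 628 = 628
  Cl-Cl: 1 × 238 = 238
  Σ(broken) = 3614 kJ
Bonds formed (products):
  C-C: 2 × 342 = 684
  C-Cl: 2 × 323 = 646
  C-H: 6 × 401 = 2406
  Σ(formed) = 3736 kJ
ΔH = Σ(broken) − Σ(formed) = 3614 − 3736 = −122 kJ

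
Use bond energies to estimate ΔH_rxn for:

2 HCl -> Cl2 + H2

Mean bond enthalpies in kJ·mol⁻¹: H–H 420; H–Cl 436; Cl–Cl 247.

ΔH ≈ +205 kJ

Bonds broken (reactants):
  H–Cl: 2 × 436 = 872
  Σ(broken) = 872 kJ
Bonds formed (products):
  Cl–Cl: 1 × 247 = 247
  H–H: 1 × 420 = 420
  Σ(formed) = 667 kJ
ΔH = Σ(broken) − Σ(formed) = 872 − 667 = +205 kJ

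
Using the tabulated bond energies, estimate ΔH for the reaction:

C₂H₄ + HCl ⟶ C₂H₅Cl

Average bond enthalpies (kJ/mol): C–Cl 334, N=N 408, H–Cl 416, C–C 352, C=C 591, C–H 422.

ΔH ≈ −101 kJ

Bonds broken (reactants):
  C–H: 4 × 422 = 1688
  C=C: 1 × 591 = 591
  H–Cl: 1 × 416 = 416
  Σ(broken) = 2695 kJ
Bonds formed (products):
  C–C: 1 × 352 = 352
  C–Cl: 1 × 334 = 334
  C–H: 5 × 422 = 2110
  Σ(formed) = 2796 kJ
ΔH = Σ(broken) − Σ(formed) = 2695 − 2796 = −101 kJ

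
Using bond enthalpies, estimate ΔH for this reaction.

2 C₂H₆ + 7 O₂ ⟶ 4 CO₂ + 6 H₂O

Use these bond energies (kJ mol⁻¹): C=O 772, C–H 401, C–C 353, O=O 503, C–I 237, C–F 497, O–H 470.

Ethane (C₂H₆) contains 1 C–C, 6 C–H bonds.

Bonds broken (reactants):
  C–C: 2 × 353 = 706
  C–H: 12 × 401 = 4812
  O=O: 7 × 503 = 3521
  Σ(broken) = 9039 kJ
Bonds formed (products):
  C=O: 8 × 772 = 6176
  O–H: 12 × 470 = 5640
  Σ(formed) = 11816 kJ
ΔH = Σ(broken) − Σ(formed) = 9039 − 11816 = −2777 kJ

ΔH ≈ −2777 kJ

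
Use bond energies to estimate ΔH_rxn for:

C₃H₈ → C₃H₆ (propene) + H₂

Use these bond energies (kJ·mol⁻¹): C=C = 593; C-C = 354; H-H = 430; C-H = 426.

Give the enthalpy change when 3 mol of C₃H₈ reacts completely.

Bonds broken (reactants):
  C-C: 2 × 354 = 708
  C-H: 8 × 426 = 3408
  Σ(broken) = 4116 kJ
Bonds formed (products):
  C-C: 1 × 354 = 354
  C-H: 6 × 426 = 2556
  C=C: 1 × 593 = 593
  H-H: 1 × 430 = 430
  Σ(formed) = 3933 kJ
ΔH = Σ(broken) − Σ(formed) = 4116 − 3933 = +183 kJ
For 3× the reaction as written: 3 × (+183) = +549 kJ

ΔH = +549 kJ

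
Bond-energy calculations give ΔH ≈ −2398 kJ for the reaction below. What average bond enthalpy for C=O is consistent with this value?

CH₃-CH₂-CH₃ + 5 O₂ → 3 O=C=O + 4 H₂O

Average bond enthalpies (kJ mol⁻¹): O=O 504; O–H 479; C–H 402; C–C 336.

D(C=O) ≈ 829 kJ/mol

Let D be the C=O bond energy.
Σ(broken) = 2×336 + 8×402 + 5×504 = 6408
Σ(formed) = 6×D + 8×479 = 3832 + 6D
ΔH = Σ(broken) − Σ(formed) = (6408) − (3832 + 6D) = +2576 − 6D
Setting this equal to −2398 kJ gives 6D = 4974, so D = 829 kJ/mol.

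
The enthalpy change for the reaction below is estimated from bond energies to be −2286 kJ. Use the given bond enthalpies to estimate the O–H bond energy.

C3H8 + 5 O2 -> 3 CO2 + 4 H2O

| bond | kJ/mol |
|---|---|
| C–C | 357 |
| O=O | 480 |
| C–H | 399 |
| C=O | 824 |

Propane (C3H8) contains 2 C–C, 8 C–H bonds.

Let D be the O–H bond energy.
Σ(broken) = 2×357 + 8×399 + 5×480 = 6306
Σ(formed) = 6×824 + 8×D = 4944 + 8D
ΔH = Σ(broken) − Σ(formed) = (6306) − (4944 + 8D) = +1362 − 8D
Setting this equal to −2286 kJ gives 8D = 3648, so D = 456 kJ/mol.

D(O–H) ≈ 456 kJ/mol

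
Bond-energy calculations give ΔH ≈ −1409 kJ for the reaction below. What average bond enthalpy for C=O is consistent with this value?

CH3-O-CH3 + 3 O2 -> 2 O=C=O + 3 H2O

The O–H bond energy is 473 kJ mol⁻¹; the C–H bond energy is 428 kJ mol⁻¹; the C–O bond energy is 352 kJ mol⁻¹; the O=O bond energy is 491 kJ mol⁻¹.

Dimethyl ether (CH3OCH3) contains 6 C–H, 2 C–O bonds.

Let D be the C=O bond energy.
Σ(broken) = 6×428 + 2×352 + 3×491 = 4745
Σ(formed) = 4×D + 6×473 = 2838 + 4D
ΔH = Σ(broken) − Σ(formed) = (4745) − (2838 + 4D) = +1907 − 4D
Setting this equal to −1409 kJ gives 4D = 3316, so D = 829 kJ/mol.

D(C=O) ≈ 829 kJ/mol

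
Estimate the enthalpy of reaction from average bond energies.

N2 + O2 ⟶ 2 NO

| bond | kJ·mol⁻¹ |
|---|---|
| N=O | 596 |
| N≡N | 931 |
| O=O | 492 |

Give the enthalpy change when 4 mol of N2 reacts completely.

Bonds broken (reactants):
  N≡N: 1 × 931 = 931
  O=O: 1 × 492 = 492
  Σ(broken) = 1423 kJ
Bonds formed (products):
  N=O: 2 × 596 = 1192
  Σ(formed) = 1192 kJ
ΔH = Σ(broken) − Σ(formed) = 1423 − 1192 = +231 kJ
For 4× the reaction as written: 4 × (+231) = +924 kJ

ΔH = +924 kJ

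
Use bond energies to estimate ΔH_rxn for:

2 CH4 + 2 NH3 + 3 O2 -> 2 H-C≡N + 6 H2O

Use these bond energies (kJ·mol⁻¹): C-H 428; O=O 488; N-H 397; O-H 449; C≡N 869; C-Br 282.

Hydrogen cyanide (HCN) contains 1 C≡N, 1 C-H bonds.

Bonds broken (reactants):
  C-H: 8 × 428 = 3424
  N-H: 6 × 397 = 2382
  O=O: 3 × 488 = 1464
  Σ(broken) = 7270 kJ
Bonds formed (products):
  C≡N: 2 × 869 = 1738
  C-H: 2 × 428 = 856
  O-H: 12 × 449 = 5388
  Σ(formed) = 7982 kJ
ΔH = Σ(broken) − Σ(formed) = 7270 − 7982 = −712 kJ

ΔH ≈ −712 kJ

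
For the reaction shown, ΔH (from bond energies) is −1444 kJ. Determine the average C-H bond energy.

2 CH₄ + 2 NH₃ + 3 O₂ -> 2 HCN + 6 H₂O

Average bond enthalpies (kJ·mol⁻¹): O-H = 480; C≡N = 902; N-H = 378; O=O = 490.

Let D be the C-H bond energy.
Σ(broken) = 8×D + 6×378 + 3×490 = 3738 + 8D
Σ(formed) = 2×902 + 2×D + 12×480 = 7564 + 2D
ΔH = Σ(broken) − Σ(formed) = (3738 + 8D) − (7564 + 2D) = −3826 + 6D
Setting this equal to −1444 kJ gives 6D = 2382, so D = 397 kJ/mol.

D(C-H) ≈ 397 kJ/mol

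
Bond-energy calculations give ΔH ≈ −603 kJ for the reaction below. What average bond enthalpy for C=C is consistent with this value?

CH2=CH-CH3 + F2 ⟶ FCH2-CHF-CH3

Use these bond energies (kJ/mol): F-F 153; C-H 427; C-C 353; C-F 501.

Let D be the C=C bond energy.
Σ(broken) = 1×353 + 6×427 + 1×D + 1×153 = 3068 + D
Σ(formed) = 2×353 + 2×501 + 6×427 = 4270
ΔH = Σ(broken) − Σ(formed) = (3068 + D) − (4270) = −1202 + D
Setting this equal to −603 kJ gives D = 599 kJ/mol.

D(C=C) ≈ 599 kJ/mol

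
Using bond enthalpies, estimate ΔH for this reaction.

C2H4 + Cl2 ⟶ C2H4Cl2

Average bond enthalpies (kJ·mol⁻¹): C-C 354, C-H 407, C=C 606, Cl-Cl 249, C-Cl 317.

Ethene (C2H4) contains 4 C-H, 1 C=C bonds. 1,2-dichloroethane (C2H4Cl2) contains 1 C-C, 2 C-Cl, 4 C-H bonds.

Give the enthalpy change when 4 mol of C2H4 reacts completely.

ΔH = −532 kJ

Bonds broken (reactants):
  C-H: 4 × 407 = 1628
  C=C: 1 × 606 = 606
  Cl-Cl: 1 × 249 = 249
  Σ(broken) = 2483 kJ
Bonds formed (products):
  C-C: 1 × 354 = 354
  C-Cl: 2 × 317 = 634
  C-H: 4 × 407 = 1628
  Σ(formed) = 2616 kJ
ΔH = Σ(broken) − Σ(formed) = 2483 − 2616 = −133 kJ
For 4× the reaction as written: 4 × (−133) = −532 kJ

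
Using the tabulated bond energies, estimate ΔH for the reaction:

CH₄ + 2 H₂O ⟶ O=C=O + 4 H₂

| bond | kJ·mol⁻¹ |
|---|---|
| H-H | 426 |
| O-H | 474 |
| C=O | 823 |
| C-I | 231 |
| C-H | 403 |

ΔH ≈ +158 kJ

Bonds broken (reactants):
  C-H: 4 × 403 = 1612
  O-H: 4 × 474 = 1896
  Σ(broken) = 3508 kJ
Bonds formed (products):
  C=O: 2 × 823 = 1646
  H-H: 4 × 426 = 1704
  Σ(formed) = 3350 kJ
ΔH = Σ(broken) − Σ(formed) = 3508 − 3350 = +158 kJ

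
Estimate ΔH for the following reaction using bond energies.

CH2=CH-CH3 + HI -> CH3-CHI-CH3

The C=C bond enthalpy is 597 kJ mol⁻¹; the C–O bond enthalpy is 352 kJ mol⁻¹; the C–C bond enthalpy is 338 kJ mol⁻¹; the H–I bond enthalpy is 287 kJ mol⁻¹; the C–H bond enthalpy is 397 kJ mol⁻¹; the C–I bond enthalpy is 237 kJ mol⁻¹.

Bonds broken (reactants):
  C–C: 1 × 338 = 338
  C–H: 6 × 397 = 2382
  C=C: 1 × 597 = 597
  H–I: 1 × 287 = 287
  Σ(broken) = 3604 kJ
Bonds formed (products):
  C–C: 2 × 338 = 676
  C–H: 7 × 397 = 2779
  C–I: 1 × 237 = 237
  Σ(formed) = 3692 kJ
ΔH = Σ(broken) − Σ(formed) = 3604 − 3692 = −88 kJ

ΔH ≈ −88 kJ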